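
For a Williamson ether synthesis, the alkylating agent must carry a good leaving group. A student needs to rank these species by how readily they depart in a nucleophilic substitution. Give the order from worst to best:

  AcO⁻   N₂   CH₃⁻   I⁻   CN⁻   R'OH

N₂: no meaningful conjugate acid; N₂ departs as an exceptionally stable neutral molecule
I⁻: pKₐ(HI) ≈ -10 — large, highly polarisable; very weak base
R'OH: pKₐ(R'OH₂⁺) ≈ -2.4 — neutral; leaves from a protonated ether (an oxonium ion, R–O(H)R'⁺)
AcO⁻: pKₐ(CH₃COOH) ≈ 4.8
CN⁻: pKₐ(HCN) ≈ 9.2 — sp carbon stabilises the charge somewhat, but still a poor LG
CH₃⁻: pKₐ(CH₄) ≈ 48
Listed from poorest to best leaving group as asked.

CH₃⁻ < CN⁻ < AcO⁻ < R'OH < I⁻ < N₂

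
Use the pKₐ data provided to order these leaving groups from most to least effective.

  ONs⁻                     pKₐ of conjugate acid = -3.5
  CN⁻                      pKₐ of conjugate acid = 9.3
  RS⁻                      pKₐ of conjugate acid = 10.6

Lower conjugate-acid pKₐ ⇒ weaker base ⇒ better leaving group.
Sorting by the given values: ONs⁻ (-3.5), CN⁻ (9.3), RS⁻ (10.6).

ONs⁻ > CN⁻ > RS⁻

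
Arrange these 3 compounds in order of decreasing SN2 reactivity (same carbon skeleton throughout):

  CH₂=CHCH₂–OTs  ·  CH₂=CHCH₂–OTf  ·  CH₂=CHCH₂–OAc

With the same alkyl group throughout, only the leaving group differentiates the rates.
The more stable X⁻ (or X) is on its own — i.e. the weaker a base it is — the better a leaving group it makes.
CH₂=CHCH₂–OTf loses OTf⁻: pKₐ(CF₃SO₃H (triflic acid)) ≈ -14
CH₂=CHCH₂–OTs loses OTs⁻: pKₐ(p-CH₃C₆H₄SO₃H (TsOH)) ≈ -2.8
CH₂=CHCH₂–OAc loses AcO⁻: pKₐ(CH₃COOH) ≈ 4.8

CH₂=CHCH₂–OTf > CH₂=CHCH₂–OTs > CH₂=CHCH₂–OAc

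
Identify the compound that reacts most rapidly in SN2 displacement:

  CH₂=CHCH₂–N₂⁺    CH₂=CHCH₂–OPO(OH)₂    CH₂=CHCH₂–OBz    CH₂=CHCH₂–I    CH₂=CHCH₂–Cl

CH₂=CHCH₂–N₂⁺

With the same alkyl group throughout, only the leaving group differentiates the rates.
The more stable X⁻ (or X) is on its own — i.e. the weaker a base it is — the better a leaving group it makes.
CH₂=CHCH₂–N₂⁺ loses N₂: no meaningful conjugate acid; N₂ departs as an exceptionally stable neutral molecule
CH₂=CHCH₂–I loses I⁻: pKₐ(HI) ≈ -10
CH₂=CHCH₂–Cl loses Cl⁻: pKₐ(HCl) ≈ -7
CH₂=CHCH₂–OPO(OH)₂ loses H₂PO₄⁻: pKₐ(H₃PO₄) ≈ 2.1
CH₂=CHCH₂–OBz loses PhCOO⁻: pKₐ(C₆H₅COOH) ≈ 4.2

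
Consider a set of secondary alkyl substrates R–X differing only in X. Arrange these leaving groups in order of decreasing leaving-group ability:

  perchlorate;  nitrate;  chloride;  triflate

triflate > perchlorate > chloride > nitrate

triflate: pKₐ(CF₃SO₃H (triflic acid)) ≈ -14
perchlorate: pKₐ(HClO₄) ≈ -10
chloride: pKₐ(HCl) ≈ -7
nitrate: pKₐ(HNO₃) ≈ -1.3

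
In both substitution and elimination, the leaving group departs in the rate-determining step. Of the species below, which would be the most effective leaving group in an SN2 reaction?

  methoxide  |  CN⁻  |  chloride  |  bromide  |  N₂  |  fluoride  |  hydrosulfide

N₂: no meaningful conjugate acid; N₂ departs as an exceptionally stable neutral molecule
bromide: pKₐ(HBr) ≈ -9
chloride: pKₐ(HCl) ≈ -7
fluoride: pKₐ(HF) ≈ 3.2
hydrosulfide: pKₐ(H₂S) ≈ 7
CN⁻: pKₐ(HCN) ≈ 9.2
methoxide: pKₐ(CH₃OH) ≈ 15.5

N₂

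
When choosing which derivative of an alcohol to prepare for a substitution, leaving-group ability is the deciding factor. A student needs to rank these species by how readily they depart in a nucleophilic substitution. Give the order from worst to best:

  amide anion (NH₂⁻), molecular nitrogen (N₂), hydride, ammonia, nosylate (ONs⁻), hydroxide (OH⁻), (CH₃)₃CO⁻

A good leaving group is a weak base: the lower the pKₐ of its conjugate acid, the more readily it departs.
molecular nitrogen (N₂): no meaningful conjugate acid; N₂ departs as an exceptionally stable neutral molecule
nosylate (ONs⁻): pKₐ(p-O₂NC₆H₄SO₃H) ≈ -3.5
ammonia: pKₐ(NH₄⁺) ≈ 9.2
hydroxide (OH⁻): pKₐ(H₂O) ≈ 15.7
(CH₃)₃CO⁻: pKₐ(t-BuOH) ≈ 18
hydride: pKₐ(H₂) ≈ 36
amide anion (NH₂⁻): pKₐ(NH₃) ≈ 38
The question asks for worst first, so the sequence is read in increasing leaving-group ability.

amide anion (NH₂⁻) < hydride < (CH₃)₃CO⁻ < hydroxide (OH⁻) < ammonia < nosylate (ONs⁻) < molecular nitrogen (N₂)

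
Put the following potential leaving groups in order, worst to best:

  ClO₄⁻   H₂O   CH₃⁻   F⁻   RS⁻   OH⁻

CH₃⁻ < OH⁻ < RS⁻ < F⁻ < H₂O < ClO₄⁻

A good leaving group is a weak base: the lower the pKₐ of its conjugate acid, the more readily it departs.
ClO₄⁻: pKₐ(HClO₄) ≈ -10
H₂O: pKₐ(H₃O⁺) ≈ -1.7 — neutral; leaves from a protonated alcohol (R–OH₂⁺)
F⁻: pKₐ(HF) ≈ 3.2 — small and strongly basic; the poor halide leaving group
RS⁻: pKₐ(RSH (a thiol)) ≈ 10.5 — moderately basic; rarely leaves without activation
OH⁻: pKₐ(H₂O) ≈ 15.7 — strong base; essentially never leaves without prior activation
CH₃⁻: pKₐ(CH₄) ≈ 48
Listed from poorest to best leaving group as asked.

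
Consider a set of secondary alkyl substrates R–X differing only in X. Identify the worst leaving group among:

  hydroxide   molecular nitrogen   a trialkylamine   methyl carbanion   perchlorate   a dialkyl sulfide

Rank by basicity of the departing species: weakest base leaves most easily.
molecular nitrogen: no meaningful conjugate acid; N₂ departs as an exceptionally stable neutral molecule
perchlorate: pKₐ(HClO₄) ≈ -10
a dialkyl sulfide: pKₐ(R'₂SH⁺) ≈ -7
a trialkylamine: pKₐ(R'₃NH⁺) ≈ 10.7
hydroxide: pKₐ(H₂O) ≈ 15.7
methyl carbanion: pKₐ(CH₄) ≈ 48

methyl carbanion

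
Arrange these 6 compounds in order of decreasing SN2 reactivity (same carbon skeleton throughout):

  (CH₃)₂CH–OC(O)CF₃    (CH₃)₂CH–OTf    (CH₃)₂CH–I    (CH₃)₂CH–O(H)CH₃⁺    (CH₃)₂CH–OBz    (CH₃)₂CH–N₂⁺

(CH₃)₂CH–N₂⁺ > (CH₃)₂CH–OTf > (CH₃)₂CH–I > (CH₃)₂CH–O(H)CH₃⁺ > (CH₃)₂CH–OC(O)CF₃ > (CH₃)₂CH–OBz

Identical carbon frameworks mean the comparison reduces to leaving-group quality.
The more stable X⁻ (or X) is on its own — i.e. the weaker a base it is — the better a leaving group it makes.
(CH₃)₂CH–N₂⁺ loses N₂: no meaningful conjugate acid; N₂ departs as an exceptionally stable neutral molecule
(CH₃)₂CH–OTf loses OTf⁻: pKₐ(CF₃SO₃H (triflic acid)) ≈ -14
(CH₃)₂CH–I loses I⁻: pKₐ(HI) ≈ -10
(CH₃)₂CH–O(H)CH₃⁺ loses R'OH: pKₐ(R'OH₂⁺) ≈ -2.4
(CH₃)₂CH–OC(O)CF₃ loses CF₃COO⁻: pKₐ(CF₃COOH) ≈ 0.2
(CH₃)₂CH–OBz loses PhCOO⁻: pKₐ(C₆H₅COOH) ≈ 4.2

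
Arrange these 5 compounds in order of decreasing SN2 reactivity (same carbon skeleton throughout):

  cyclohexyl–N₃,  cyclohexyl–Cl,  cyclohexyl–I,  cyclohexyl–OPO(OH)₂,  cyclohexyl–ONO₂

cyclohexyl–I > cyclohexyl–Cl > cyclohexyl–ONO₂ > cyclohexyl–OPO(OH)₂ > cyclohexyl–N₃

Identical carbon frameworks mean the comparison reduces to leaving-group quality.
Leaving-group ability tracks the stability of the departed species; conjugate-acid pKₐ is the usual yardstick (lower pKₐ → better LG).
cyclohexyl–I loses I⁻: pKₐ(HI) ≈ -10
cyclohexyl–Cl loses Cl⁻: pKₐ(HCl) ≈ -7
cyclohexyl–ONO₂ loses NO₃⁻: pKₐ(HNO₃) ≈ -1.3
cyclohexyl–OPO(OH)₂ loses H₂PO₄⁻: pKₐ(H₃PO₄) ≈ 2.1
cyclohexyl–N₃ loses N₃⁻: pKₐ(HN₃) ≈ 4.7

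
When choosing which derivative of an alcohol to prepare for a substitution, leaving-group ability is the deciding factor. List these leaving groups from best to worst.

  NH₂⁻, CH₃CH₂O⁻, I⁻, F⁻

I⁻ > F⁻ > CH₃CH₂O⁻ > NH₂⁻

I⁻: pKₐ(HI) ≈ -10 — large, highly polarisable; very weak base
F⁻: pKₐ(HF) ≈ 3.2
CH₃CH₂O⁻: pKₐ(CH₃CH₂OH) ≈ 16
NH₂⁻: pKₐ(NH₃) ≈ 38 — extremely strong base; never a leaving group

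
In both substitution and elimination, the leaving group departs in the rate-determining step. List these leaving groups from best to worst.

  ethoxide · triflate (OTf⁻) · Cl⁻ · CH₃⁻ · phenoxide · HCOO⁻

triflate (OTf⁻) > Cl⁻ > HCOO⁻ > phenoxide > ethoxide > CH₃⁻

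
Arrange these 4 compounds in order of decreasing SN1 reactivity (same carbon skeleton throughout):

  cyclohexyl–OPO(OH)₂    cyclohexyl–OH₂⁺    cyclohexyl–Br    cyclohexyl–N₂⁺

Same R in every case — rank the leaving groups.
The more stable X⁻ (or X) is on its own — i.e. the weaker a base it is — the better a leaving group it makes.
cyclohexyl–N₂⁺ loses N₂: no meaningful conjugate acid; N₂ departs as an exceptionally stable neutral molecule
cyclohexyl–Br loses Br⁻: pKₐ(HBr) ≈ -9
cyclohexyl–OH₂⁺ loses H₂O: pKₐ(H₃O⁺) ≈ -1.7
cyclohexyl–OPO(OH)₂ loses H₂PO₄⁻: pKₐ(H₃PO₄) ≈ 2.1

cyclohexyl–N₂⁺ > cyclohexyl–Br > cyclohexyl–OH₂⁺ > cyclohexyl–OPO(OH)₂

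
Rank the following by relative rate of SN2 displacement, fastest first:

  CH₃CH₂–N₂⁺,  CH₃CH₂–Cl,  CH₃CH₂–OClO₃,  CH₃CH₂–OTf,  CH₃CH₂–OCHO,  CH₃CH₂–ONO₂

CH₃CH₂–N₂⁺ > CH₃CH₂–OTf > CH₃CH₂–OClO₃ > CH₃CH₂–Cl > CH₃CH₂–ONO₂ > CH₃CH₂–OCHO

The skeletons are identical, so relative rate is governed entirely by leaving-group ability.
Rank by basicity of the departing species: weakest base leaves most easily.
CH₃CH₂–N₂⁺ loses N₂: no meaningful conjugate acid; N₂ departs as an exceptionally stable neutral molecule
CH₃CH₂–OTf loses OTf⁻: pKₐ(CF₃SO₃H (triflic acid)) ≈ -14
CH₃CH₂–OClO₃ loses ClO₄⁻: pKₐ(HClO₄) ≈ -10
CH₃CH₂–Cl loses Cl⁻: pKₐ(HCl) ≈ -7
CH₃CH₂–ONO₂ loses NO₃⁻: pKₐ(HNO₃) ≈ -1.3
CH₃CH₂–OCHO loses HCOO⁻: pKₐ(HCOOH) ≈ 3.8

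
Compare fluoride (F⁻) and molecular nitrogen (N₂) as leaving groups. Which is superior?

molecular nitrogen (N₂)

molecular nitrogen (N₂) is the better leaving group.
N₂ is the ultimate leaving group — it departs as an exceptionally stable neutral molecule, whereas fluoride (F⁻) (pKₐ(HF) ≈ 3.2) is far more basic.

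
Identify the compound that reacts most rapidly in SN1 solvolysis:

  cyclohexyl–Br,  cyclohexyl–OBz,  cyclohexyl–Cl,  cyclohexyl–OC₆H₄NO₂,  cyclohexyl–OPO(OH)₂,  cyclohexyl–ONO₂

Identical carbon frameworks mean the comparison reduces to leaving-group quality.
The more stable X⁻ (or X) is on its own — i.e. the weaker a base it is — the better a leaving group it makes.
cyclohexyl–Br loses Br⁻: pKₐ(HBr) ≈ -9
cyclohexyl–Cl loses Cl⁻: pKₐ(HCl) ≈ -7
cyclohexyl–ONO₂ loses NO₃⁻: pKₐ(HNO₃) ≈ -1.3
cyclohexyl–OPO(OH)₂ loses H₂PO₄⁻: pKₐ(H₃PO₄) ≈ 2.1
cyclohexyl–OBz loses PhCOO⁻: pKₐ(C₆H₅COOH) ≈ 4.2
cyclohexyl–OC₆H₄NO₂ loses p-O₂N–C₆H₄–O⁻: pKₐ(p-nitrophenol) ≈ 7.2

cyclohexyl–Br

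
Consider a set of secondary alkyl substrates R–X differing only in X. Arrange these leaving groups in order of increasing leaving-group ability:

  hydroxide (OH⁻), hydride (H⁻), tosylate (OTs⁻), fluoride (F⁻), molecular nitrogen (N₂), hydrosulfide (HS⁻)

The more stable X⁻ (or X) is on its own — i.e. the weaker a base it is — the better a leaving group it makes.
molecular nitrogen (N₂): no meaningful conjugate acid; N₂ departs as an exceptionally stable neutral molecule
tosylate (OTs⁻): pKₐ(p-CH₃C₆H₄SO₃H (TsOH)) ≈ -2.8
fluoride (F⁻): pKₐ(HF) ≈ 3.2
hydrosulfide (HS⁻): pKₐ(H₂S) ≈ 7
hydroxide (OH⁻): pKₐ(H₂O) ≈ 15.7
hydride (H⁻): pKₐ(H₂) ≈ 36
Reversing gives the worst-to-best order requested.

hydride (H⁻) < hydroxide (OH⁻) < hydrosulfide (HS⁻) < fluoride (F⁻) < tosylate (OTs⁻) < molecular nitrogen (N₂)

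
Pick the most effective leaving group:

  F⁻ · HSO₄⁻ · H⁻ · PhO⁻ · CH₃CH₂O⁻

HSO₄⁻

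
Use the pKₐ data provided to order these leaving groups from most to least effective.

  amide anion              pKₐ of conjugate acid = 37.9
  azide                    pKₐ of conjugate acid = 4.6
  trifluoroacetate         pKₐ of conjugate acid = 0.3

trifluoroacetate > azide > amide anion

Lower conjugate-acid pKₐ ⇒ weaker base ⇒ better leaving group.
Sorting by the given values: trifluoroacetate (0.3), azide (4.6), amide anion (37.9).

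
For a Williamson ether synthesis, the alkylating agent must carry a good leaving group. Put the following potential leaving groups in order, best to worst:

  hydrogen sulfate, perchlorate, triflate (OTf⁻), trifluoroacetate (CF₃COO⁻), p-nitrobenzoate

The more stable X⁻ (or X) is on its own — i.e. the weaker a base it is — the better a leaving group it makes.
triflate (OTf⁻): pKₐ(CF₃SO₃H (triflic acid)) ≈ -14 — charge spread over three oxygens and a CF₃ group; the premier leaving group in synthesis
perchlorate: pKₐ(HClO₄) ≈ -10 — extremely weak base; rarely used for safety reasons
hydrogen sulfate: pKₐ(H₂SO₄) ≈ -3
trifluoroacetate (CF₃COO⁻): pKₐ(CF₃COOH) ≈ 0.2 — strongly electron-withdrawing CF₃ stabilises the carboxylate
p-nitrobenzoate: pKₐ(p-nitrobenzoic acid) ≈ 3.4 — electron-withdrawing nitro group stabilises the carboxylate

triflate (OTf⁻) > perchlorate > hydrogen sulfate > trifluoroacetate (CF₃COO⁻) > p-nitrobenzoate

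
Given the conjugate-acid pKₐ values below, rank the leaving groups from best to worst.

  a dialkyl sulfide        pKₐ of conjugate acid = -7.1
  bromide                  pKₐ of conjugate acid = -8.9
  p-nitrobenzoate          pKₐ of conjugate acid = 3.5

bromide > a dialkyl sulfide > p-nitrobenzoate

Lower conjugate-acid pKₐ ⇒ weaker base ⇒ better leaving group.
Sorting by the given values: bromide (-8.9), a dialkyl sulfide (-7.1), p-nitrobenzoate (3.5).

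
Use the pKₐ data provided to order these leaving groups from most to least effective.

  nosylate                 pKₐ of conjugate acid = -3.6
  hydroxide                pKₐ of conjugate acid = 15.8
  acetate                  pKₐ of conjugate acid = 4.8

Lower conjugate-acid pKₐ ⇒ weaker base ⇒ better leaving group.
Sorting by the given values: nosylate (-3.6), acetate (4.8), hydroxide (15.8).

nosylate > acetate > hydroxide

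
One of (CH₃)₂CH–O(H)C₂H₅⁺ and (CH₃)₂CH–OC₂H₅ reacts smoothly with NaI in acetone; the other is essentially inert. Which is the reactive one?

From (CH₃)₂CH–OC₂H₅ the departing group would be CH₃CH₂O⁻ (pKₐ(CH₃CH₂OH) ≈ 16). Strong base; alkoxides do not leave unassisted.
From (CH₃)₂CH–O(H)C₂H₅⁺ the leaving group is R'OH (pKₐ(R'OH₂⁺) ≈ -2.4). Neutral; leaves from a protonated ether (an oxonium ion, R–O(H)R'⁺).
(In practice (CH₃)₂CH–O(H)C₂H₅⁺ is made from (CH₃)₂CH–OC₂H₅ by protonation with concentrated HBr, allowing neutral ethanol, rather than ethoxide, to depart.)

(CH₃)₂CH–O(H)C₂H₅⁺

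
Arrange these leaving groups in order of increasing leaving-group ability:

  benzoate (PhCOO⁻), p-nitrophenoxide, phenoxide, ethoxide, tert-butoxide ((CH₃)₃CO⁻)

tert-butoxide ((CH₃)₃CO⁻) < ethoxide < phenoxide < p-nitrophenoxide < benzoate (PhCOO⁻)

Rank by basicity of the departing species: weakest base leaves most easily.
benzoate (PhCOO⁻): pKₐ(C₆H₅COOH) ≈ 4.2
p-nitrophenoxide: pKₐ(p-nitrophenol) ≈ 7.2
phenoxide: pKₐ(C₆H₅OH (phenol)) ≈ 10
ethoxide: pKₐ(CH₃CH₂OH) ≈ 16
tert-butoxide ((CH₃)₃CO⁻): pKₐ(t-BuOH) ≈ 18
The question asks for worst first, so the sequence is read in increasing leaving-group ability.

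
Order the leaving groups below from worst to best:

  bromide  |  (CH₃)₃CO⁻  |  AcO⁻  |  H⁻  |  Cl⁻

Leaving-group ability tracks the stability of the departed species; conjugate-acid pKₐ is the usual yardstick (lower pKₐ → better LG).
bromide: pKₐ(HBr) ≈ -9 — weak base; good leaving group
Cl⁻: pKₐ(HCl) ≈ -7
AcO⁻: pKₐ(CH₃COOH) ≈ 4.8 — resonance-stabilised but still a weak base
(CH₃)₃CO⁻: pKₐ(t-BuOH) ≈ 18 — bulky, strongly basic alkoxide
H⁻: pKₐ(H₂) ≈ 36 — extremely strong base; leaves only in special hydride-transfer contexts
The question asks for worst first, so the sequence is read in increasing leaving-group ability.

H⁻ < (CH₃)₃CO⁻ < AcO⁻ < Cl⁻ < bromide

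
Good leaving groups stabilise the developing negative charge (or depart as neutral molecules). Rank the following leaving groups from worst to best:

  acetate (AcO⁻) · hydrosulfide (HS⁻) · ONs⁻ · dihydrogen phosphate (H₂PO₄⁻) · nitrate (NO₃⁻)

hydrosulfide (HS⁻) < acetate (AcO⁻) < dihydrogen phosphate (H₂PO₄⁻) < nitrate (NO₃⁻) < ONs⁻

Rank by basicity of the departing species: weakest base leaves most easily.
ONs⁻: pKₐ(p-O₂NC₆H₄SO₃H) ≈ -3.5
nitrate (NO₃⁻): pKₐ(HNO₃) ≈ -1.3 — resonance-delocalised over three oxygens
dihydrogen phosphate (H₂PO₄⁻): pKₐ(H₃PO₄) ≈ 2.1
acetate (AcO⁻): pKₐ(CH₃COOH) ≈ 4.8 — resonance-stabilised but still a weak base
hydrosulfide (HS⁻): pKₐ(H₂S) ≈ 7
Listed from poorest to best leaving group as asked.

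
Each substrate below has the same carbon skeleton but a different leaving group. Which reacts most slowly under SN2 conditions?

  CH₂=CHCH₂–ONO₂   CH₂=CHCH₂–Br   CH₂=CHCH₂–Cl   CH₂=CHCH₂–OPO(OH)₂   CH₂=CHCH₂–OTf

The skeletons are identical, so relative rate is governed entirely by leaving-group ability.
Leaving-group ability tracks the stability of the departed species; conjugate-acid pKₐ is the usual yardstick (lower pKₐ → better LG).
CH₂=CHCH₂–OTf loses OTf⁻: pKₐ(CF₃SO₃H (triflic acid)) ≈ -14
CH₂=CHCH₂–Br loses Br⁻: pKₐ(HBr) ≈ -9
CH₂=CHCH₂–Cl loses Cl⁻: pKₐ(HCl) ≈ -7
CH₂=CHCH₂–ONO₂ loses NO₃⁻: pKₐ(HNO₃) ≈ -1.3
CH₂=CHCH₂–OPO(OH)₂ loses H₂PO₄⁻: pKₐ(H₃PO₄) ≈ 2.1

CH₂=CHCH₂–OPO(OH)₂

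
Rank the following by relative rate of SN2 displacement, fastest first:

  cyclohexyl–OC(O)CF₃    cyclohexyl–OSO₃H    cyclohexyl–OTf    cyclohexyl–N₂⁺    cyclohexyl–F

cyclohexyl–N₂⁺ > cyclohexyl–OTf > cyclohexyl–OSO₃H > cyclohexyl–OC(O)CF₃ > cyclohexyl–F

Same R in every case — rank the leaving groups.
A good leaving group is a weak base: the lower the pKₐ of its conjugate acid, the more readily it departs.
cyclohexyl–N₂⁺ loses N₂: no meaningful conjugate acid; N₂ departs as an exceptionally stable neutral molecule
cyclohexyl–OTf loses OTf⁻: pKₐ(CF₃SO₃H (triflic acid)) ≈ -14
cyclohexyl–OSO₃H loses HSO₄⁻: pKₐ(H₂SO₄) ≈ -3
cyclohexyl–OC(O)CF₃ loses CF₃COO⁻: pKₐ(CF₃COOH) ≈ 0.2
cyclohexyl–F loses F⁻: pKₐ(HF) ≈ 3.2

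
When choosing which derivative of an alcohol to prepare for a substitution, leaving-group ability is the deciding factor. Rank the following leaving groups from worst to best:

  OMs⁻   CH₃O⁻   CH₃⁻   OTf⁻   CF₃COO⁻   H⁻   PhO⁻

The more stable X⁻ (or X) is on its own — i.e. the weaker a base it is — the better a leaving group it makes.
OTf⁻: pKₐ(CF₃SO₃H (triflic acid)) ≈ -14
OMs⁻: pKₐ(CH₃SO₃H (MsOH)) ≈ -1.9 — resonance-delocalised alkanesulfonate
CF₃COO⁻: pKₐ(CF₃COOH) ≈ 0.2 — strongly electron-withdrawing CF₃ stabilises the carboxylate
PhO⁻: pKₐ(C₆H₅OH (phenol)) ≈ 10
CH₃O⁻: pKₐ(CH₃OH) ≈ 15.5
H⁻: pKₐ(H₂) ≈ 36 — extremely strong base; leaves only in special hydride-transfer contexts
CH₃⁻: pKₐ(CH₄) ≈ 48 — unstabilised carbanion; the worst conceivable leaving group
Listed from poorest to best leaving group as asked.

CH₃⁻ < H⁻ < CH₃O⁻ < PhO⁻ < CF₃COO⁻ < OMs⁻ < OTf⁻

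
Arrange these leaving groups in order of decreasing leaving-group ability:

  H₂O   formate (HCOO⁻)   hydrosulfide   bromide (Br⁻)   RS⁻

bromide (Br⁻) > H₂O > formate (HCOO⁻) > hydrosulfide > RS⁻

Rank by basicity of the departing species: weakest base leaves most easily.
bromide (Br⁻): pKₐ(HBr) ≈ -9
H₂O: pKₐ(H₃O⁺) ≈ -1.7
formate (HCOO⁻): pKₐ(HCOOH) ≈ 3.8
hydrosulfide: pKₐ(H₂S) ≈ 7
RS⁻: pKₐ(RSH (a thiol)) ≈ 10.5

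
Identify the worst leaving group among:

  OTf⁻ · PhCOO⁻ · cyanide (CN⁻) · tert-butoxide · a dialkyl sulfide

tert-butoxide

The more stable X⁻ (or X) is on its own — i.e. the weaker a base it is — the better a leaving group it makes.
OTf⁻: pKₐ(CF₃SO₃H (triflic acid)) ≈ -14
a dialkyl sulfide: pKₐ(R'₂SH⁺) ≈ -7
PhCOO⁻: pKₐ(C₆H₅COOH) ≈ 4.2
cyanide (CN⁻): pKₐ(HCN) ≈ 9.2
tert-butoxide: pKₐ(t-BuOH) ≈ 18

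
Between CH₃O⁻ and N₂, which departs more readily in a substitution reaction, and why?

N₂ is the better leaving group.
N₂ is the ultimate leaving group — it departs as an exceptionally stable neutral molecule, whereas CH₃O⁻ (pKₐ(CH₃OH) ≈ 15.5) is far more basic.

N₂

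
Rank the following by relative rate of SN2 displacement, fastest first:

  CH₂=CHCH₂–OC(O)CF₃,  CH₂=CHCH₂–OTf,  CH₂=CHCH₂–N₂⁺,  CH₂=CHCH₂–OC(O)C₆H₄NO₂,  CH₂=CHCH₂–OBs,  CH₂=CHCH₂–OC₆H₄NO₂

CH₂=CHCH₂–N₂⁺ > CH₂=CHCH₂–OTf > CH₂=CHCH₂–OBs > CH₂=CHCH₂–OC(O)CF₃ > CH₂=CHCH₂–OC(O)C₆H₄NO₂ > CH₂=CHCH₂–OC₆H₄NO₂

With the same alkyl group throughout, only the leaving group differentiates the rates.
Leaving-group ability tracks the stability of the departed species; conjugate-acid pKₐ is the usual yardstick (lower pKₐ → better LG).
CH₂=CHCH₂–N₂⁺ loses N₂: no meaningful conjugate acid; N₂ departs as an exceptionally stable neutral molecule
CH₂=CHCH₂–OTf loses OTf⁻: pKₐ(CF₃SO₃H (triflic acid)) ≈ -14
CH₂=CHCH₂–OBs loses OBs⁻: pKₐ(p-BrC₆H₄SO₃H) ≈ -2.8
CH₂=CHCH₂–OC(O)CF₃ loses CF₃COO⁻: pKₐ(CF₃COOH) ≈ 0.2
CH₂=CHCH₂–OC(O)C₆H₄NO₂ loses p-O₂N–C₆H₄–COO⁻: pKₐ(p-nitrobenzoic acid) ≈ 3.4
CH₂=CHCH₂–OC₆H₄NO₂ loses p-O₂N–C₆H₄–O⁻: pKₐ(p-nitrophenol) ≈ 7.2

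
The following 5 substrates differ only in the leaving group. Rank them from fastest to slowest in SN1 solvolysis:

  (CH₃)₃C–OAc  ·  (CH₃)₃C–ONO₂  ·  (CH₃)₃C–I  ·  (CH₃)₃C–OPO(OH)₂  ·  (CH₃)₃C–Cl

Identical carbon frameworks mean the comparison reduces to leaving-group quality.
A good leaving group is a weak base: the lower the pKₐ of its conjugate acid, the more readily it departs.
(CH₃)₃C–I loses I⁻: pKₐ(HI) ≈ -10
(CH₃)₃C–Cl loses Cl⁻: pKₐ(HCl) ≈ -7
(CH₃)₃C–ONO₂ loses NO₃⁻: pKₐ(HNO₃) ≈ -1.3
(CH₃)₃C–OPO(OH)₂ loses H₂PO₄⁻: pKₐ(H₃PO₄) ≈ 2.1
(CH₃)₃C–OAc loses AcO⁻: pKₐ(CH₃COOH) ≈ 4.8

(CH₃)₃C–I > (CH₃)₃C–Cl > (CH₃)₃C–ONO₂ > (CH₃)₃C–OPO(OH)₂ > (CH₃)₃C–OAc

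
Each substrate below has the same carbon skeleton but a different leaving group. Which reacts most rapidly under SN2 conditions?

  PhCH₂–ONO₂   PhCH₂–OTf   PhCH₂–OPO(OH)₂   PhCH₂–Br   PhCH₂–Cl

PhCH₂–OTf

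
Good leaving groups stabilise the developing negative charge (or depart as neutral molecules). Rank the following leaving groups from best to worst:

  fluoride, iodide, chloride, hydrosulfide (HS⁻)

Rank by basicity of the departing species: weakest base leaves most easily.
iodide: pKₐ(HI) ≈ -10 — large, highly polarisable; very weak base
chloride: pKₐ(HCl) ≈ -7 — moderately weak base
fluoride: pKₐ(HF) ≈ 3.2 — small and strongly basic; the poor halide leaving group
hydrosulfide (HS⁻): pKₐ(H₂S) ≈ 7

iodide > chloride > fluoride > hydrosulfide (HS⁻)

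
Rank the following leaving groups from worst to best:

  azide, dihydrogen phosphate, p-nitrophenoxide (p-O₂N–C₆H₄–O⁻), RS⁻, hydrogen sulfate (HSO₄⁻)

RS⁻ < p-nitrophenoxide (p-O₂N–C₆H₄–O⁻) < azide < dihydrogen phosphate < hydrogen sulfate (HSO₄⁻)

hydrogen sulfate (HSO₄⁻): pKₐ(H₂SO₄) ≈ -3
dihydrogen phosphate: pKₐ(H₃PO₄) ≈ 2.1
azide: pKₐ(HN₃) ≈ 4.7
p-nitrophenoxide (p-O₂N–C₆H₄–O⁻): pKₐ(p-nitrophenol) ≈ 7.2
RS⁻: pKₐ(RSH (a thiol)) ≈ 10.5
Listed from poorest to best leaving group as asked.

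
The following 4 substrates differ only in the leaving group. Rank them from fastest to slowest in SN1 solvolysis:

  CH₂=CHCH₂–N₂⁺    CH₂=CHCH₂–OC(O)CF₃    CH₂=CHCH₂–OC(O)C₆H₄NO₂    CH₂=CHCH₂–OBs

CH₂=CHCH₂–N₂⁺ > CH₂=CHCH₂–OBs > CH₂=CHCH₂–OC(O)CF₃ > CH₂=CHCH₂–OC(O)C₆H₄NO₂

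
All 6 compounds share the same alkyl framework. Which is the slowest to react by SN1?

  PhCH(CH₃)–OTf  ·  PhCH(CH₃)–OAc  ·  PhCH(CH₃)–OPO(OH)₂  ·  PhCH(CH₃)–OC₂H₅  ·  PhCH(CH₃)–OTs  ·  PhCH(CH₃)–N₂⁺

Same R in every case — rank the leaving groups.
The more stable X⁻ (or X) is on its own — i.e. the weaker a base it is — the better a leaving group it makes.
PhCH(CH₃)–N₂⁺ loses N₂: no meaningful conjugate acid; N₂ departs as an exceptionally stable neutral molecule
PhCH(CH₃)–OTf loses OTf⁻: pKₐ(CF₃SO₃H (triflic acid)) ≈ -14
PhCH(CH₃)–OTs loses OTs⁻: pKₐ(p-CH₃C₆H₄SO₃H (TsOH)) ≈ -2.8
PhCH(CH₃)–OPO(OH)₂ loses H₂PO₄⁻: pKₐ(H₃PO₄) ≈ 2.1
PhCH(CH₃)–OAc loses AcO⁻: pKₐ(CH₃COOH) ≈ 4.8
PhCH(CH₃)–OC₂H₅ loses CH₃CH₂O⁻: pKₐ(CH₃CH₂OH) ≈ 16

PhCH(CH₃)–OC₂H₅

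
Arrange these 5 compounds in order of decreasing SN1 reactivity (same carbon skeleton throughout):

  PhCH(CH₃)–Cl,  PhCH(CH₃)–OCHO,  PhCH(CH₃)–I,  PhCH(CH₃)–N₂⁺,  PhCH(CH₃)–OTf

PhCH(CH₃)–N₂⁺ > PhCH(CH₃)–OTf > PhCH(CH₃)–I > PhCH(CH₃)–Cl > PhCH(CH₃)–OCHO

The skeletons are identical, so relative rate is governed entirely by leaving-group ability.
Rank by basicity of the departing species: weakest base leaves most easily.
PhCH(CH₃)–N₂⁺ loses N₂: no meaningful conjugate acid; N₂ departs as an exceptionally stable neutral molecule
PhCH(CH₃)–OTf loses OTf⁻: pKₐ(CF₃SO₃H (triflic acid)) ≈ -14
PhCH(CH₃)–I loses I⁻: pKₐ(HI) ≈ -10
PhCH(CH₃)–Cl loses Cl⁻: pKₐ(HCl) ≈ -7
PhCH(CH₃)–OCHO loses HCOO⁻: pKₐ(HCOOH) ≈ 3.8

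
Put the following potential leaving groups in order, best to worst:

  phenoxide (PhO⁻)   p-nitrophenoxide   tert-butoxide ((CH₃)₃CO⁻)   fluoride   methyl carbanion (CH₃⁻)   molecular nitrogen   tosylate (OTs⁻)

molecular nitrogen > tosylate (OTs⁻) > fluoride > p-nitrophenoxide > phenoxide (PhO⁻) > tert-butoxide ((CH₃)₃CO⁻) > methyl carbanion (CH₃⁻)

The more stable X⁻ (or X) is on its own — i.e. the weaker a base it is — the better a leaving group it makes.
molecular nitrogen: no meaningful conjugate acid; N₂ departs as an exceptionally stable neutral molecule
tosylate (OTs⁻): pKₐ(p-CH₃C₆H₄SO₃H (TsOH)) ≈ -2.8 — resonance-delocalised arenesulfonate
fluoride: pKₐ(HF) ≈ 3.2 — small and strongly basic; the poor halide leaving group
p-nitrophenoxide: pKₐ(p-nitrophenol) ≈ 7.2
phenoxide (PhO⁻): pKₐ(C₆H₅OH (phenol)) ≈ 10 — resonance into the ring helps, but still a poor LG
tert-butoxide ((CH₃)₃CO⁻): pKₐ(t-BuOH) ≈ 18 — bulky, strongly basic alkoxide
methyl carbanion (CH₃⁻): pKₐ(CH₄) ≈ 48 — unstabilised carbanion; the worst conceivable leaving group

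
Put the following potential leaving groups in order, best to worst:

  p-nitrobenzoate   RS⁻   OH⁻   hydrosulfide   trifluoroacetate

A good leaving group is a weak base: the lower the pKₐ of its conjugate acid, the more readily it departs.
trifluoroacetate: pKₐ(CF₃COOH) ≈ 0.2
p-nitrobenzoate: pKₐ(p-nitrobenzoic acid) ≈ 3.4 — electron-withdrawing nitro group stabilises the carboxylate
hydrosulfide: pKₐ(H₂S) ≈ 7
RS⁻: pKₐ(RSH (a thiol)) ≈ 10.5 — moderately basic; rarely leaves without activation
OH⁻: pKₐ(H₂O) ≈ 15.7 — strong base; essentially never leaves without prior activation

trifluoroacetate > p-nitrobenzoate > hydrosulfide > RS⁻ > OH⁻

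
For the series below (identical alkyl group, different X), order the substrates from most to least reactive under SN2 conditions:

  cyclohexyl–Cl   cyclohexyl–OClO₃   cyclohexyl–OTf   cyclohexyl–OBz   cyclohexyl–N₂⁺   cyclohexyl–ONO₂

cyclohexyl–N₂⁺ > cyclohexyl–OTf > cyclohexyl–OClO₃ > cyclohexyl–Cl > cyclohexyl–ONO₂ > cyclohexyl–OBz

With the same alkyl group throughout, only the leaving group differentiates the rates.
A good leaving group is a weak base: the lower the pKₐ of its conjugate acid, the more readily it departs.
cyclohexyl–N₂⁺ loses N₂: no meaningful conjugate acid; N₂ departs as an exceptionally stable neutral molecule
cyclohexyl–OTf loses OTf⁻: pKₐ(CF₃SO₃H (triflic acid)) ≈ -14
cyclohexyl–OClO₃ loses ClO₄⁻: pKₐ(HClO₄) ≈ -10
cyclohexyl–Cl loses Cl⁻: pKₐ(HCl) ≈ -7
cyclohexyl–ONO₂ loses NO₃⁻: pKₐ(HNO₃) ≈ -1.3
cyclohexyl–OBz loses PhCOO⁻: pKₐ(C₆H₅COOH) ≈ 4.2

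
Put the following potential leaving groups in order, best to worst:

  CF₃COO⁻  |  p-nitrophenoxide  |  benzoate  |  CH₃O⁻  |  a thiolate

CF₃COO⁻ > benzoate > p-nitrophenoxide > a thiolate > CH₃O⁻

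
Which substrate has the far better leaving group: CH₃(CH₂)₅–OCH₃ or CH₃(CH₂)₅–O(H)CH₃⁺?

From CH₃(CH₂)₅–OCH₃ the departing group would be CH₃O⁻ (pKₐ(CH₃OH) ≈ 15.5). Strong base; alkoxides do not leave unassisted.
From CH₃(CH₂)₅–O(H)CH₃⁺ the leaving group is R'OH (pKₐ(R'OH₂⁺) ≈ -2.4). Neutral; leaves from a protonated ether (an oxonium ion, R–O(H)R'⁺).
(In practice CH₃(CH₂)₅–O(H)CH₃⁺ is made from CH₃(CH₂)₅–OCH₃ by protonation with concentrated HI, allowing neutral methanol, rather than methoxide, to depart.)

CH₃(CH₂)₅–O(H)CH₃⁺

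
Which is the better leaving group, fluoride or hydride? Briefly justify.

fluoride is the better leaving group.
pKₐ(HF) ≈ 3.2 versus pKₐ(H₂) ≈ 36: fluoride is the much weaker base.
Small and strongly basic; the poor halide leaving group.

fluoride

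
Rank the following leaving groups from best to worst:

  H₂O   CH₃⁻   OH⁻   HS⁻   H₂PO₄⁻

H₂O > H₂PO₄⁻ > HS⁻ > OH⁻ > CH₃⁻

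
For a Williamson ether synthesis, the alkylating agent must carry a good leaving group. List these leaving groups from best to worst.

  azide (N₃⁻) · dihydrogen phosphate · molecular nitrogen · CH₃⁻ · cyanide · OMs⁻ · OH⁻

Rank by basicity of the departing species: weakest base leaves most easily.
molecular nitrogen: no meaningful conjugate acid; N₂ departs as an exceptionally stable neutral molecule
OMs⁻: pKₐ(CH₃SO₃H (MsOH)) ≈ -1.9
dihydrogen phosphate: pKₐ(H₃PO₄) ≈ 2.1
azide (N₃⁻): pKₐ(HN₃) ≈ 4.7
cyanide: pKₐ(HCN) ≈ 9.2
OH⁻: pKₐ(H₂O) ≈ 15.7
CH₃⁻: pKₐ(CH₄) ≈ 48

molecular nitrogen > OMs⁻ > dihydrogen phosphate > azide (N₃⁻) > cyanide > OH⁻ > CH₃⁻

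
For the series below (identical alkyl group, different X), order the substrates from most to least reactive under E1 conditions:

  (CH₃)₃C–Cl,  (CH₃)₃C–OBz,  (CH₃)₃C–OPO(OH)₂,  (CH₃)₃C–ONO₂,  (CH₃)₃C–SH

(CH₃)₃C–Cl > (CH₃)₃C–ONO₂ > (CH₃)₃C–OPO(OH)₂ > (CH₃)₃C–OBz > (CH₃)₃C–SH

With the same alkyl group throughout, only the leaving group differentiates the rates.
The more stable X⁻ (or X) is on its own — i.e. the weaker a base it is — the better a leaving group it makes.
(CH₃)₃C–Cl loses Cl⁻: pKₐ(HCl) ≈ -7
(CH₃)₃C–ONO₂ loses NO₃⁻: pKₐ(HNO₃) ≈ -1.3
(CH₃)₃C–OPO(OH)₂ loses H₂PO₄⁻: pKₐ(H₃PO₄) ≈ 2.1
(CH₃)₃C–OBz loses PhCOO⁻: pKₐ(C₆H₅COOH) ≈ 4.2
(CH₃)₃C–SH loses HS⁻: pKₐ(H₂S) ≈ 7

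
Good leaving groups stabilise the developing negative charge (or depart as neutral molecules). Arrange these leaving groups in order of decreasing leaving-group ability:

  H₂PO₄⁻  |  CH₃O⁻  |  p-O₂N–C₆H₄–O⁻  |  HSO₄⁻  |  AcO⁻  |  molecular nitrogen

A good leaving group is a weak base: the lower the pKₐ of its conjugate acid, the more readily it departs.
molecular nitrogen: no meaningful conjugate acid; N₂ departs as an exceptionally stable neutral molecule
HSO₄⁻: pKₐ(H₂SO₄) ≈ -3 — conjugate base of a strong mineral acid
H₂PO₄⁻: pKₐ(H₃PO₄) ≈ 2.1
AcO⁻: pKₐ(CH₃COOH) ≈ 4.8 — resonance-stabilised but still a weak base
p-O₂N–C₆H₄–O⁻: pKₐ(p-nitrophenol) ≈ 7.2 — nitro group delocalises the charge; the classic chromogenic LG
CH₃O⁻: pKₐ(CH₃OH) ≈ 15.5

molecular nitrogen > HSO₄⁻ > H₂PO₄⁻ > AcO⁻ > p-O₂N–C₆H₄–O⁻ > CH₃O⁻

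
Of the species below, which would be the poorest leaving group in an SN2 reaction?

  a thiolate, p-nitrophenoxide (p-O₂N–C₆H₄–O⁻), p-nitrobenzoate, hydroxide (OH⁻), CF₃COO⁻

hydroxide (OH⁻)

CF₃COO⁻: pKₐ(CF₃COOH) ≈ 0.2
p-nitrobenzoate: pKₐ(p-nitrobenzoic acid) ≈ 3.4
p-nitrophenoxide (p-O₂N–C₆H₄–O⁻): pKₐ(p-nitrophenol) ≈ 7.2
a thiolate: pKₐ(RSH (a thiol)) ≈ 10.5
hydroxide (OH⁻): pKₐ(H₂O) ≈ 15.7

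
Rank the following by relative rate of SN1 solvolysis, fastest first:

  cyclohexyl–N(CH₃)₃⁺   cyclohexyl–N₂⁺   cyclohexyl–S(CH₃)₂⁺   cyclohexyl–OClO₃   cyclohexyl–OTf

Same R in every case — rank the leaving groups.
Leaving-group ability tracks the stability of the departed species; conjugate-acid pKₐ is the usual yardstick (lower pKₐ → better LG).
cyclohexyl–N₂⁺ loses N₂: no meaningful conjugate acid; N₂ departs as an exceptionally stable neutral molecule
cyclohexyl–OTf loses OTf⁻: pKₐ(CF₃SO₃H (triflic acid)) ≈ -14
cyclohexyl–OClO₃ loses ClO₄⁻: pKₐ(HClO₄) ≈ -10
cyclohexyl–S(CH₃)₂⁺ loses SR'₂: pKₐ(R'₂SH⁺) ≈ -7
cyclohexyl–N(CH₃)₃⁺ loses NR'₃: pKₐ(R'₃NH⁺) ≈ 10.7

cyclohexyl–N₂⁺ > cyclohexyl–OTf > cyclohexyl–OClO₃ > cyclohexyl–S(CH₃)₂⁺ > cyclohexyl–N(CH₃)₃⁺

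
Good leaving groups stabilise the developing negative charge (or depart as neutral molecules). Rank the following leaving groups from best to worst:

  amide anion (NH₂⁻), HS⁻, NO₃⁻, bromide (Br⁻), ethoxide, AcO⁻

bromide (Br⁻) > NO₃⁻ > AcO⁻ > HS⁻ > ethoxide > amide anion (NH₂⁻)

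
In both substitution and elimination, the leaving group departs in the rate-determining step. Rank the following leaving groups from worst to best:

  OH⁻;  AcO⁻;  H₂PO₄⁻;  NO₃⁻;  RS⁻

OH⁻ < RS⁻ < AcO⁻ < H₂PO₄⁻ < NO₃⁻

NO₃⁻: pKₐ(HNO₃) ≈ -1.3
H₂PO₄⁻: pKₐ(H₃PO₄) ≈ 2.1
AcO⁻: pKₐ(CH₃COOH) ≈ 4.8
RS⁻: pKₐ(RSH (a thiol)) ≈ 10.5
OH⁻: pKₐ(H₂O) ≈ 15.7
The question asks for worst first, so the sequence is read in increasing leaving-group ability.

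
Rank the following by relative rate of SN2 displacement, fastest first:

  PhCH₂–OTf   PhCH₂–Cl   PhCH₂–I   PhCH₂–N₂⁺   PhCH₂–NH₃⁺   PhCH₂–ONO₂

PhCH₂–N₂⁺ > PhCH₂–OTf > PhCH₂–I > PhCH₂–Cl > PhCH₂–ONO₂ > PhCH₂–NH₃⁺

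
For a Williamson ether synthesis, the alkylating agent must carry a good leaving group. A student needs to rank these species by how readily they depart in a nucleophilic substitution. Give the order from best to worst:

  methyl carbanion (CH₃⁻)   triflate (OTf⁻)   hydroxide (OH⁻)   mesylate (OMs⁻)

triflate (OTf⁻) > mesylate (OMs⁻) > hydroxide (OH⁻) > methyl carbanion (CH₃⁻)

triflate (OTf⁻): pKₐ(CF₃SO₃H (triflic acid)) ≈ -14
mesylate (OMs⁻): pKₐ(CH₃SO₃H (MsOH)) ≈ -1.9
hydroxide (OH⁻): pKₐ(H₂O) ≈ 15.7
methyl carbanion (CH₃⁻): pKₐ(CH₄) ≈ 48 — unstabilised carbanion; the worst conceivable leaving group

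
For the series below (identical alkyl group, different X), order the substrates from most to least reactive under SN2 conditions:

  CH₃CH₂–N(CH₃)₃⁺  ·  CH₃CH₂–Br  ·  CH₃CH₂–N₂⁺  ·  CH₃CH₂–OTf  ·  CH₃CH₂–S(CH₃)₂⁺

CH₃CH₂–N₂⁺ > CH₃CH₂–OTf > CH₃CH₂–Br > CH₃CH₂–S(CH₃)₂⁺ > CH₃CH₂–N(CH₃)₃⁺

With the same alkyl group throughout, only the leaving group differentiates the rates.
A good leaving group is a weak base: the lower the pKₐ of its conjugate acid, the more readily it departs.
CH₃CH₂–N₂⁺ loses N₂: no meaningful conjugate acid; N₂ departs as an exceptionally stable neutral molecule
CH₃CH₂–OTf loses OTf⁻: pKₐ(CF₃SO₃H (triflic acid)) ≈ -14
CH₃CH₂–Br loses Br⁻: pKₐ(HBr) ≈ -9
CH₃CH₂–S(CH₃)₂⁺ loses SR'₂: pKₐ(R'₂SH⁺) ≈ -7
CH₃CH₂–N(CH₃)₃⁺ loses NR'₃: pKₐ(R'₃NH⁺) ≈ 10.7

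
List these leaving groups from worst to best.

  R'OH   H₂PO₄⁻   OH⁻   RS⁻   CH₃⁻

R'OH: pKₐ(R'OH₂⁺) ≈ -2.4
H₂PO₄⁻: pKₐ(H₃PO₄) ≈ 2.1 — moderate base; biological leaving group after further activation
RS⁻: pKₐ(RSH (a thiol)) ≈ 10.5 — moderately basic; rarely leaves without activation
OH⁻: pKₐ(H₂O) ≈ 15.7
CH₃⁻: pKₐ(CH₄) ≈ 48
Reversing gives the worst-to-best order requested.

CH₃⁻ < OH⁻ < RS⁻ < H₂PO₄⁻ < R'OH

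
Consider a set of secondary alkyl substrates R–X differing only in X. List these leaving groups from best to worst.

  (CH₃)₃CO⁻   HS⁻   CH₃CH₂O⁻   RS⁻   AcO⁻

AcO⁻ > HS⁻ > RS⁻ > CH₃CH₂O⁻ > (CH₃)₃CO⁻

A good leaving group is a weak base: the lower the pKₐ of its conjugate acid, the more readily it departs.
AcO⁻: pKₐ(CH₃COOH) ≈ 4.8
HS⁻: pKₐ(H₂S) ≈ 7
RS⁻: pKₐ(RSH (a thiol)) ≈ 10.5
CH₃CH₂O⁻: pKₐ(CH₃CH₂OH) ≈ 16
(CH₃)₃CO⁻: pKₐ(t-BuOH) ≈ 18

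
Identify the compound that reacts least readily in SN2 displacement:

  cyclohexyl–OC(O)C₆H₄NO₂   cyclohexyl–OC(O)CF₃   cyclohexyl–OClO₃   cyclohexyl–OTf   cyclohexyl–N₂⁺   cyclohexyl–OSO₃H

cyclohexyl–OC(O)C₆H₄NO₂

Same R in every case — rank the leaving groups.
Leaving-group ability tracks the stability of the departed species; conjugate-acid pKₐ is the usual yardstick (lower pKₐ → better LG).
cyclohexyl–N₂⁺ loses N₂: no meaningful conjugate acid; N₂ departs as an exceptionally stable neutral molecule
cyclohexyl–OTf loses OTf⁻: pKₐ(CF₃SO₃H (triflic acid)) ≈ -14
cyclohexyl–OClO₃ loses ClO₄⁻: pKₐ(HClO₄) ≈ -10
cyclohexyl–OSO₃H loses HSO₄⁻: pKₐ(H₂SO₄) ≈ -3
cyclohexyl–OC(O)CF₃ loses CF₃COO⁻: pKₐ(CF₃COOH) ≈ 0.2
cyclohexyl–OC(O)C₆H₄NO₂ loses p-O₂N–C₆H₄–COO⁻: pKₐ(p-nitrobenzoic acid) ≈ 3.4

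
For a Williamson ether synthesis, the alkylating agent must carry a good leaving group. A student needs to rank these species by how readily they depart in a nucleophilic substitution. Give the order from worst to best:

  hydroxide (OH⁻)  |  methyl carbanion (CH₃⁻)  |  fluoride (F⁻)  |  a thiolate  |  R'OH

A good leaving group is a weak base: the lower the pKₐ of its conjugate acid, the more readily it departs.
R'OH: pKₐ(R'OH₂⁺) ≈ -2.4
fluoride (F⁻): pKₐ(HF) ≈ 3.2 — small and strongly basic; the poor halide leaving group
a thiolate: pKₐ(RSH (a thiol)) ≈ 10.5
hydroxide (OH⁻): pKₐ(H₂O) ≈ 15.7 — strong base; essentially never leaves without prior activation
methyl carbanion (CH₃⁻): pKₐ(CH₄) ≈ 48
Reversing gives the worst-to-best order requested.

methyl carbanion (CH₃⁻) < hydroxide (OH⁻) < a thiolate < fluoride (F⁻) < R'OH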